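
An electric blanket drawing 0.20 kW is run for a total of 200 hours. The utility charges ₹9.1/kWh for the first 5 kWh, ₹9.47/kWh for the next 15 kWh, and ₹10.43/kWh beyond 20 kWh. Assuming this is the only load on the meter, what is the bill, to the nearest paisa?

Energy = 0.2 kW × 200 h = 40 kWh
Tier 1 (0–5 kWh): 5 × ₹9.1 = ₹45.5
Tier 2 (5–20 kWh): 15 × ₹9.47 = ₹142.05
Above 20 kWh: 20 × ₹10.43 = ₹208.6
Bill = ₹396.15

₹396.15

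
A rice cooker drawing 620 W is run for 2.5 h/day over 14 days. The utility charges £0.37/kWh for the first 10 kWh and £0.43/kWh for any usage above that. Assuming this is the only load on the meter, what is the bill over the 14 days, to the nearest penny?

Runtime = 2.5 h/day × 14 days = 35 h
Energy = 0.62 kW × 35 h = 21.7 kWh
Tier 1 (0–10 kWh): 10 × £0.37 = £3.7
Above 10 kWh: 11.7 × £0.43 = £5.031
Bill = £8.73

£8.73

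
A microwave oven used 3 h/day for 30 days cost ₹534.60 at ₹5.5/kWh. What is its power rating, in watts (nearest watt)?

1080 W

Energy = ₹534.60 ÷ ₹5.5/kWh = 97.2 kWh
Runtime = 3 h/day × 30 days = 90 h
Power = 97.2 kWh ÷ 90 h = 1.08 kW = 1080 W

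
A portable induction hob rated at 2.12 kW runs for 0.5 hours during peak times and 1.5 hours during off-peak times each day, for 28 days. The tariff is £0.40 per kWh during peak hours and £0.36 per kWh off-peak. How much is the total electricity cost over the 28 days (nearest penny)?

Peak energy = 2.12 kW × 0.5 h × 28 = 29.68 kWh
Off-peak energy = 2.12 kW × 1.5 h × 28 = 89.04 kWh
Cost = 29.68 × £0.40 + 89.04 × £0.36 = £11.872 + £32.0544 = £43.93

£43.93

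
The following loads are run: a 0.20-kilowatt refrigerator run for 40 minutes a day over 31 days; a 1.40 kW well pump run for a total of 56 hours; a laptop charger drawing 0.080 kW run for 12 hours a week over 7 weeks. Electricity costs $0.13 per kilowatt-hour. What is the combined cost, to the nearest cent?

refrigerator: Runtime = 40 min × 31 = 1240 min = 20.666666… h
refrigerator: 0.2 kW × 20.666666… h = 4.133333… kWh
well pump: 1.4 kW × 56 h = 78.4 kWh
laptop charger: Runtime = 12 h/week × 7 weeks = 84 h
laptop charger: 0.08 kW × 84 h = 6.72 kWh
Total energy = 89.253333… kWh
Cost = 89.253333… × $0.13 = $11.60

$11.60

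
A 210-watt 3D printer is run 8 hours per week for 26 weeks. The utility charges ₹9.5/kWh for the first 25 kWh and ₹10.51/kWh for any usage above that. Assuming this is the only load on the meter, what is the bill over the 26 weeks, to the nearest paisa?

₹433.83

Runtime = 8 h/week × 26 weeks = 208 h
Energy = 0.21 kW × 208 h = 43.68 kWh
Tier 1 (0–25 kWh): 25 × ₹9.5 = ₹237.5
Above 25 kWh: 18.68 × ₹10.51 = ₹196.3268
Bill = ₹433.83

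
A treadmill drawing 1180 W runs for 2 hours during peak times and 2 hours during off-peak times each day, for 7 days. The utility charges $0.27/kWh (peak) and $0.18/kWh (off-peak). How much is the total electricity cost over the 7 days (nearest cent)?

$7.43

Peak energy = 1.18 kW × 2 h × 7 = 16.52 kWh
Off-peak energy = 1.18 kW × 2 h × 7 = 16.52 kWh
Cost = 16.52 × $0.27 + 16.52 × $0.18 = $4.4604 + $2.9736 = $7.43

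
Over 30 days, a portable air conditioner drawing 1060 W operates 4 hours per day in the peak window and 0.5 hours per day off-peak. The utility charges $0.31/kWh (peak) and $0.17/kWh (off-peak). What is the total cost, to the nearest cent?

$42.14

Peak energy = 1.06 kW × 4 h × 30 = 127.2 kWh
Off-peak energy = 1.06 kW × 0.5 h × 30 = 15.9 kWh
Cost = 127.2 × $0.31 + 15.9 × $0.17 = $39.432 + $2.703 = $42.14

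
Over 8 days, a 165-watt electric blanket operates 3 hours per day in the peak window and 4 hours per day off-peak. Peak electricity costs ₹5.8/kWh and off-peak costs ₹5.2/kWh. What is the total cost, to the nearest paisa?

Peak energy = 0.165 kW × 3 h × 8 = 3.96 kWh
Off-peak energy = 0.165 kW × 4 h × 8 = 5.28 kWh
Cost = 3.96 × ₹5.8 + 5.28 × ₹5.2 = ₹22.968 + ₹27.456 = ₹50.42

₹50.42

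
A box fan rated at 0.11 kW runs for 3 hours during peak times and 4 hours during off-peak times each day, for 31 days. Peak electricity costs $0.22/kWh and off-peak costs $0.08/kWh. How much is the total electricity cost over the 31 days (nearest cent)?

Peak energy = 0.11 kW × 3 h × 31 = 10.23 kWh
Off-peak energy = 0.11 kW × 4 h × 31 = 13.64 kWh
Cost = 10.23 × $0.22 + 13.64 × $0.08 = $2.2506 + $1.0912 = $3.34

$3.34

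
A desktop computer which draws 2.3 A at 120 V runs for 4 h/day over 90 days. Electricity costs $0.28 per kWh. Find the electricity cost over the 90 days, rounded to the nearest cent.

Power = 2.3 A × 120 V = 276 W = 0.276 kW
Runtime = 4 h/day × 90 days = 360 h
Energy = 0.276 kW × 360 h = 99.36 kWh
Cost = 99.36 kWh × $0.28/kWh = $27.82

$27.82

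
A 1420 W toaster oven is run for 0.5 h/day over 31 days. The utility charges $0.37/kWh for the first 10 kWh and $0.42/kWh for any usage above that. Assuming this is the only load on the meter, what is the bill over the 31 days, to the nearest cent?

$8.74

Runtime = 0.5 h/day × 31 days = 15.5 h
Energy = 1.42 kW × 15.5 h = 22.01 kWh
Tier 1 (0–10 kWh): 10 × $0.37 = $3.7
Above 10 kWh: 12.01 × $0.42 = $5.0442
Bill = $8.74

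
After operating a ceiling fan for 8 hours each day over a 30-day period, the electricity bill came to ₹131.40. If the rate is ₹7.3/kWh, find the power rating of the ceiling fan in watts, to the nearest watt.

Energy = ₹131.40 ÷ ₹7.3/kWh = 18 kWh
Runtime = 8 h/day × 30 days = 240 h
Power = 18 kWh ÷ 240 h = 0.075 kW = 75 W

75 W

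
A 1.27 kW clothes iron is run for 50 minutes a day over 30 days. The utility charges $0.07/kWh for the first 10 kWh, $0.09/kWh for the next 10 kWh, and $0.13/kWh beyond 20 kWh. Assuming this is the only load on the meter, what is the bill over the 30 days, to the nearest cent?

$3.13

Runtime = 50 min × 30 = 1500 min = 25 h
Energy = 1.27 kW × 25 h = 31.75 kWh
Tier 1 (0–10 kWh): 10 × $0.07 = $0.7
Tier 2 (10–20 kWh): 10 × $0.09 = $0.9
Above 20 kWh: 11.75 × $0.13 = $1.5275
Bill = $3.13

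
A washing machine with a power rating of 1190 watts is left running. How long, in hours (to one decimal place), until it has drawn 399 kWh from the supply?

Hours = 399 kWh ÷ 1.19 kW = 335.3 h

335.3 h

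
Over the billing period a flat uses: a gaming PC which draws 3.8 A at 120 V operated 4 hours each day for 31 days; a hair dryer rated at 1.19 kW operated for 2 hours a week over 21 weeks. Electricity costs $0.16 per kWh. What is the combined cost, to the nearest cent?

gaming PC: Power = 3.8 A × 120 V = 456 W = 0.456 kW
gaming PC: Runtime = 4 h/day × 31 days = 124 h
gaming PC: 0.456 kW × 124 h = 56.544 kWh
hair dryer: Runtime = 2 h/week × 21 weeks = 42 h
hair dryer: 1.19 kW × 42 h = 49.98 kWh
Total energy = 106.524 kWh
Cost = 106.524 × $0.16 = $17.04

$17.04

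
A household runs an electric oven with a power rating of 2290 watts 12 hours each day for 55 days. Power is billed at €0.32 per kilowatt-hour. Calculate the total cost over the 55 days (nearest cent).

€483.65

Runtime = 12 h/day × 55 days = 660 h
Energy = 2.29 kW × 660 h = 1511.4 kWh
Cost = 1511.4 kWh × €0.32/kWh = €483.65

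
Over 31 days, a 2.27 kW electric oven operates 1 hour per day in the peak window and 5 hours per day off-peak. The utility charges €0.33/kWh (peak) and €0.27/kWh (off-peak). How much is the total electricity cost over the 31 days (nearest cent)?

€118.22

Peak energy = 2.27 kW × 1 h × 31 = 70.37 kWh
Off-peak energy = 2.27 kW × 5 h × 31 = 351.85 kWh
Cost = 70.37 × €0.33 + 351.85 × €0.27 = €23.2221 + €94.9995 = €118.22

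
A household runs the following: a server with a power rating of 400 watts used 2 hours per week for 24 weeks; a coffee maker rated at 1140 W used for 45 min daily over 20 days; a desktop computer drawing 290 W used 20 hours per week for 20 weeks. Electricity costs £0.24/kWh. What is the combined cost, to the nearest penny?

server: Runtime = 2 h/week × 24 weeks = 48 h
server: 0.4 kW × 48 h = 19.2 kWh
coffee maker: Runtime = 45 min × 20 = 900 min = 15 h
coffee maker: 1.14 kW × 15 h = 17.1 kWh
desktop computer: Runtime = 20 h/week × 20 weeks = 400 h
desktop computer: 0.29 kW × 400 h = 116 kWh
Total energy = 152.3 kWh
Cost = 152.3 × £0.24 = £36.55

£36.55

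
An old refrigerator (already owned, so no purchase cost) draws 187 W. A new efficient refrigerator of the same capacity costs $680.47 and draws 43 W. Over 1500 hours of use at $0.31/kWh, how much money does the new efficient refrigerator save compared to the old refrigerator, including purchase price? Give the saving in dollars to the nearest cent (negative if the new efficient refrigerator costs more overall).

old refrigerator: $0.00 + (187/1000) kW × 1500 h × $0.31 = $0.00 + $86.955 = $86.955
new efficient refrigerator: $680.47 + (43/1000) kW × 1500 h × $0.31 = $680.47 + $19.995 = $700.465
Saving = $86.955 − $700.465 = −$613.51

-$613.51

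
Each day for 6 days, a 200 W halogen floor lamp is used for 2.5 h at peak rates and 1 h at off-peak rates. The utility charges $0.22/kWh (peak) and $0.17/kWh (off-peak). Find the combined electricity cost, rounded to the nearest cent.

$0.86

Peak energy = 0.2 kW × 2.5 h × 6 = 3 kWh
Off-peak energy = 0.2 kW × 1 h × 6 = 1.2 kWh
Cost = 3 × $0.22 + 1.2 × $0.17 = $0.66 + $0.204 = $0.86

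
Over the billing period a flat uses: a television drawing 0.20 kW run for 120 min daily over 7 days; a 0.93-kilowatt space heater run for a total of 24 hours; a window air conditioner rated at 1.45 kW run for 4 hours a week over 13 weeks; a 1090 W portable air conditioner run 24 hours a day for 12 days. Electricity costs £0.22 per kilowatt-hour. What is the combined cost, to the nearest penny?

£91.18

television: Runtime = 120 min × 7 = 840 min = 14 h
television: 0.2 kW × 14 h = 2.8 kWh
space heater: 0.93 kW × 24 h = 22.32 kWh
window air conditioner: Runtime = 4 h/week × 13 weeks = 52 h
window air conditioner: 1.45 kW × 52 h = 75.4 kWh
portable air conditioner: Runtime = 24 h × 12 = 288 h
portable air conditioner: 1.09 kW × 288 h = 313.92 kWh
Total energy = 414.44 kWh
Cost = 414.44 × £0.22 = £91.18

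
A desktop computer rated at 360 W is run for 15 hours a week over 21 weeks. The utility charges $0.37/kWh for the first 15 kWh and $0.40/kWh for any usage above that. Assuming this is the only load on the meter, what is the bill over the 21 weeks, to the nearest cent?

$44.91

Runtime = 15 h/week × 21 weeks = 315 h
Energy = 0.36 kW × 315 h = 113.4 kWh
Tier 1 (0–15 kWh): 15 × $0.37 = $5.55
Above 15 kWh: 98.4 × $0.40 = $39.36
Bill = $44.91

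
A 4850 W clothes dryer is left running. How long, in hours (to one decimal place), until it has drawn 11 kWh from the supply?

Hours = 11 kWh ÷ 4.85 kW = 2.3 h

2.3 h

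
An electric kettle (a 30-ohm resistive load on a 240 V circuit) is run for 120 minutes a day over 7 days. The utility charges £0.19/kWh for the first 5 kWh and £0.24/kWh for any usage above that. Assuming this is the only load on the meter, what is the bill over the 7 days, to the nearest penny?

£6.20

Power = V²/R = 240²/30 = 1920 W = 1.92 kW
Runtime = 120 min × 7 = 840 min = 14 h
Energy = 1.92 kW × 14 h = 26.88 kWh
Tier 1 (0–5 kWh): 5 × £0.19 = £0.95
Above 5 kWh: 21.88 × £0.24 = £5.2512
Bill = £6.20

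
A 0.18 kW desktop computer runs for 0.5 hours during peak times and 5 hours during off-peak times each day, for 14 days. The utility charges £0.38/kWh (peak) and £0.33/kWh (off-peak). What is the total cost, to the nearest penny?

Peak energy = 0.18 kW × 0.5 h × 14 = 1.26 kWh
Off-peak energy = 0.18 kW × 5 h × 14 = 12.6 kWh
Cost = 1.26 × £0.38 + 12.6 × £0.33 = £0.4788 + £4.158 = £4.64

£4.64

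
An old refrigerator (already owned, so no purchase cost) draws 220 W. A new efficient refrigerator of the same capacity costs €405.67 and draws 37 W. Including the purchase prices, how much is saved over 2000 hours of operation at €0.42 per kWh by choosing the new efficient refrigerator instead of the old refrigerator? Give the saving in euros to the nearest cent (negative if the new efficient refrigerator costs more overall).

-€251.95

old refrigerator: €0.00 + (220/1000) kW × 2000 h × €0.42 = €0.00 + €184.8 = €184.8
new efficient refrigerator: €405.67 + (37/1000) kW × 2000 h × €0.42 = €405.67 + €31.08 = €436.75
Saving = €184.8 − €436.75 = −€251.95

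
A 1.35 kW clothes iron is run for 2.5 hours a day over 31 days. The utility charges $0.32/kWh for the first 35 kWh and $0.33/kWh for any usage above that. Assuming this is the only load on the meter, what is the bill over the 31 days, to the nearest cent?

$34.18

Runtime = 2.5 h/day × 31 days = 77.5 h
Energy = 1.35 kW × 77.5 h = 104.625 kWh
Tier 1 (0–35 kWh): 35 × $0.32 = $11.2
Above 35 kWh: 69.625 × $0.33 = $22.97625
Bill = $34.18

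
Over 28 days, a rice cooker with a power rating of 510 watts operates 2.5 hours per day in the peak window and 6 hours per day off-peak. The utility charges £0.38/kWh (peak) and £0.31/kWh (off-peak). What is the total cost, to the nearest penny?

£40.13

Peak energy = 0.51 kW × 2.5 h × 28 = 35.7 kWh
Off-peak energy = 0.51 kW × 6 h × 28 = 85.68 kWh
Cost = 35.7 × £0.38 + 85.68 × £0.31 = £13.566 + £26.5608 = £40.13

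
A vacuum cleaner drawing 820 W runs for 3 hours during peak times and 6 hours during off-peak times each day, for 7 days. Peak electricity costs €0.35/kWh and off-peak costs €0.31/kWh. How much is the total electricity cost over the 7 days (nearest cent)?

€16.70

Peak energy = 0.82 kW × 3 h × 7 = 17.22 kWh
Off-peak energy = 0.82 kW × 6 h × 7 = 34.44 kWh
Cost = 17.22 × €0.35 + 34.44 × €0.31 = €6.027 + €10.6764 = €16.70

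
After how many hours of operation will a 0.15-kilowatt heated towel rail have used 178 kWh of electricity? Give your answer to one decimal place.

Hours = 178 kWh ÷ 0.15 kW = 1186.7 h

1186.7 h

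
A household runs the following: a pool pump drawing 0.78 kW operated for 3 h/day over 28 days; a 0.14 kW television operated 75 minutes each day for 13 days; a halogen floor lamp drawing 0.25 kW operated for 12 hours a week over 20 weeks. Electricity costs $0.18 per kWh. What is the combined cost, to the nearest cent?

$23.00

pool pump: Runtime = 3 h/day × 28 days = 84 h
pool pump: 0.78 kW × 84 h = 65.52 kWh
television: Runtime = 75 min × 13 = 975 min = 16.25 h
television: 0.14 kW × 16.25 h = 2.275 kWh
halogen floor lamp: Runtime = 12 h/week × 20 weeks = 240 h
halogen floor lamp: 0.25 kW × 240 h = 60 kWh
Total energy = 127.795 kWh
Cost = 127.795 × $0.18 = $23.00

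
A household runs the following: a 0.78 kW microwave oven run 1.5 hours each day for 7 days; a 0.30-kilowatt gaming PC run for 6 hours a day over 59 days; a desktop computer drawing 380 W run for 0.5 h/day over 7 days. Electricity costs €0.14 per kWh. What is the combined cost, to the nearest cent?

microwave oven: Runtime = 1.5 h/day × 7 days = 10.5 h
microwave oven: 0.78 kW × 10.5 h = 8.19 kWh
gaming PC: Runtime = 6 h/day × 59 days = 354 h
gaming PC: 0.3 kW × 354 h = 106.2 kWh
desktop computer: Runtime = 0.5 h/day × 7 days = 3.5 h
desktop computer: 0.38 kW × 3.5 h = 1.33 kWh
Total energy = 115.72 kWh
Cost = 115.72 × €0.14 = €16.20

€16.20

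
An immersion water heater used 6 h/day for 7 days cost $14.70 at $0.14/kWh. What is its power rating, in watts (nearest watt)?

Energy = $14.70 ÷ $0.14/kWh = 105 kWh
Runtime = 6 h/day × 7 days = 42 h
Power = 105 kWh ÷ 42 h = 2.5 kW = 2500 W

2500 W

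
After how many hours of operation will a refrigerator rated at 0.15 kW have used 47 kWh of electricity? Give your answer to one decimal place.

Hours = 47 kWh ÷ 0.15 kW = 313.3 h

313.3 h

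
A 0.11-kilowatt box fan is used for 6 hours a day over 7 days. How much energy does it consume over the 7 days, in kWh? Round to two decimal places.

4.62 kWh

Runtime = 6 h/day × 7 days = 42 h
Energy = 0.11 kW × 42 h = 4.62 kWh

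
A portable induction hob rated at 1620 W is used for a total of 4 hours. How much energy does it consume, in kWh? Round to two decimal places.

6.48 kWh

Energy = 1.62 kW × 4 h = 6.48 kWh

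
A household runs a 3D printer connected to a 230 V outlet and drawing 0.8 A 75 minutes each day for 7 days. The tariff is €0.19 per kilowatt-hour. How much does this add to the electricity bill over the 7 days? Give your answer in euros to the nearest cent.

€0.31

Power = 0.8 A × 230 V = 184 W = 0.184 kW
Runtime = 75 min × 7 = 525 min = 8.75 h
Energy = 0.184 kW × 8.75 h = 1.61 kWh
Cost = 1.61 kWh × €0.19/kWh = €0.31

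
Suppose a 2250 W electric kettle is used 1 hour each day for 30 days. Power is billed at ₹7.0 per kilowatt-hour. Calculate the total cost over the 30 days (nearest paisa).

Runtime = 1 h/day × 30 days = 30 h
Energy = 2.25 kW × 30 h = 67.5 kWh
Cost = 67.5 kWh × ₹7.0/kWh = ₹472.50

₹472.50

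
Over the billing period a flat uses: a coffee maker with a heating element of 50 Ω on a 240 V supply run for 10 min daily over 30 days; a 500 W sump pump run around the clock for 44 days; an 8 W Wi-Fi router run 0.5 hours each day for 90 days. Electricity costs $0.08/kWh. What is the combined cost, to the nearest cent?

coffee maker: Power = V²/R = 240²/50 = 1152 W = 1.152 kW
coffee maker: Runtime = 10 min × 30 = 300 min = 5 h
coffee maker: 1.152 kW × 5 h = 5.76 kWh
sump pump: Runtime = 24 h × 44 = 1056 h
sump pump: 0.5 kW × 1056 h = 528 kWh
Wi-Fi router: Runtime = 0.5 h/day × 90 days = 45 h
Wi-Fi router: 0.008 kW × 45 h = 0.36 kWh
Total energy = 534.12 kWh
Cost = 534.12 × $0.08 = $42.73

$42.73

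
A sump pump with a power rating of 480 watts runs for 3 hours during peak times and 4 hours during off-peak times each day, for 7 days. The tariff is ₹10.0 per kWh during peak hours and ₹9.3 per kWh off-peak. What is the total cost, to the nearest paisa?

₹225.79

Peak energy = 0.48 kW × 3 h × 7 = 10.08 kWh
Off-peak energy = 0.48 kW × 4 h × 7 = 13.44 kWh
Cost = 10.08 × ₹10.0 + 13.44 × ₹9.3 = ₹100.8 + ₹124.992 = ₹225.79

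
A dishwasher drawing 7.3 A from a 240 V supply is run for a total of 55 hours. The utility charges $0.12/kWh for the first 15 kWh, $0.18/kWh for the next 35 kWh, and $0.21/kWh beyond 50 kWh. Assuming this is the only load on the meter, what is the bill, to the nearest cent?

$17.84

Power = 7.3 A × 240 V = 1752 W = 1.752 kW
Energy = 1.752 kW × 55 h = 96.36 kWh
Tier 1 (0–15 kWh): 15 × $0.12 = $1.8
Tier 2 (15–50 kWh): 35 × $0.18 = $6.3
Above 50 kWh: 46.36 × $0.21 = $9.7356
Bill = $17.84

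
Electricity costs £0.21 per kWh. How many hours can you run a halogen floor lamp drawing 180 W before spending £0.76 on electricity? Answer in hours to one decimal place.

20.1 h

Energy available = £0.76 ÷ £0.21/kWh = 3.619 kWh
Hours = 3.619 kWh ÷ 0.18 kW = 20.1 h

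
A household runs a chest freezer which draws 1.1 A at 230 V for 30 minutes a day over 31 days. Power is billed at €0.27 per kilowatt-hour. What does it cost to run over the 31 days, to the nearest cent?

€1.06

Power = 1.1 A × 230 V = 253 W = 0.253 kW
Runtime = 30 min × 31 = 930 min = 15.5 h
Energy = 0.253 kW × 15.5 h = 3.9215 kWh
Cost = 3.9215 kWh × €0.27/kWh = €1.06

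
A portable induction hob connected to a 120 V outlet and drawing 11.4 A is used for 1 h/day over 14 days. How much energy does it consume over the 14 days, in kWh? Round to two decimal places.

19.15 kWh

Power = 11.4 A × 120 V = 1368 W = 1.368 kW
Runtime = 1 h/day × 14 days = 14 h
Energy = 1.368 kW × 14 h = 19.152 kWh ≈ 19.15 kWh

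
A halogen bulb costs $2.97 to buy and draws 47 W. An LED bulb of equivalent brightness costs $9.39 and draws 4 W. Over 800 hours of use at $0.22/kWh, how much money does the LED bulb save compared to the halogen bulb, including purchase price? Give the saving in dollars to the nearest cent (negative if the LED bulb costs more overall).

$1.15

halogen bulb: $2.97 + (47/1000) kW × 800 h × $0.22 = $2.97 + $8.272 = $11.242
LED bulb: $9.39 + (4/1000) kW × 800 h × $0.22 = $9.39 + $0.704 = $10.094
Saving = $11.242 − $10.094 = $1.148 → $1.15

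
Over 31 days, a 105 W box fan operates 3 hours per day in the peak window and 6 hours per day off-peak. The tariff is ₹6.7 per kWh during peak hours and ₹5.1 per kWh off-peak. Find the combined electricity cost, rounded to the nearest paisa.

Peak energy = 0.105 kW × 3 h × 31 = 9.765 kWh
Off-peak energy = 0.105 kW × 6 h × 31 = 19.53 kWh
Cost = 9.765 × ₹6.7 + 19.53 × ₹5.1 = ₹65.4255 + ₹99.603 = ₹165.03

₹165.03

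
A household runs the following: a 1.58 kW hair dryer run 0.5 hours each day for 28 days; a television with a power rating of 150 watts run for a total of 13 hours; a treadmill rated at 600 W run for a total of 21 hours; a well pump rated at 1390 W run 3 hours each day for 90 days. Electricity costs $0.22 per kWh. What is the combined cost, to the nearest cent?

$90.63

hair dryer: Runtime = 0.5 h/day × 28 days = 14 h
hair dryer: 1.58 kW × 14 h = 22.12 kWh
television: 0.15 kW × 13 h = 1.95 kWh
treadmill: 0.6 kW × 21 h = 12.6 kWh
well pump: Runtime = 3 h/day × 90 days = 270 h
well pump: 1.39 kW × 270 h = 375.3 kWh
Total energy = 411.97 kWh
Cost = 411.97 × $0.22 = $90.63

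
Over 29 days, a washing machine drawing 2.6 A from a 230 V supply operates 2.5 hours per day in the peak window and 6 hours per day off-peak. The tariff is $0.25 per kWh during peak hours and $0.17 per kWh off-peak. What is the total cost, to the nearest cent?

$28.53

Power = 2.6 A × 230 V = 598 W = 0.598 kW
Peak energy = 0.598 kW × 2.5 h × 29 = 43.355 kWh
Off-peak energy = 0.598 kW × 6 h × 29 = 104.052 kWh
Cost = 43.355 × $0.25 + 104.052 × $0.17 = $10.83875 + $17.68884 = $28.53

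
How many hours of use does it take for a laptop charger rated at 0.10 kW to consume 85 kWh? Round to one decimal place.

Hours = 85 kWh ÷ 0.1 kW = 850.0 h

850.0 h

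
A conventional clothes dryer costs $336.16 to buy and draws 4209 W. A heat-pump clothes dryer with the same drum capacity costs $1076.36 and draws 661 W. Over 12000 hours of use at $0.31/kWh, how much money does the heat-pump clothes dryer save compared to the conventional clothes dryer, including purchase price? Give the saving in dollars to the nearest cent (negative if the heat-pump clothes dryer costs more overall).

$12458.36

conventional clothes dryer: $336.16 + (4209/1000) kW × 12000 h × $0.31 = $336.16 + $15657.48 = $15993.64
heat-pump clothes dryer: $1076.36 + (661/1000) kW × 12000 h × $0.31 = $1076.36 + $2458.92 = $3535.28
Saving = $15993.64 − $3535.28 = $12458.36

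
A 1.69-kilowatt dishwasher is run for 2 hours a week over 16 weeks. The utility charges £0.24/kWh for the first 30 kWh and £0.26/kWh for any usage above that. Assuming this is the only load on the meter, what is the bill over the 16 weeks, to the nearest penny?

Runtime = 2 h/week × 16 weeks = 32 h
Energy = 1.69 kW × 32 h = 54.08 kWh
Tier 1 (0–30 kWh): 30 × £0.24 = £7.2
Above 30 kWh: 24.08 × £0.26 = £6.2608
Bill = £13.46

£13.46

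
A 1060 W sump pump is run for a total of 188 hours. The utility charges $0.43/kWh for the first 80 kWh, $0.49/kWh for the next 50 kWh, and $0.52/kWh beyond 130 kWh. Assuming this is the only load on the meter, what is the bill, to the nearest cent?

Energy = 1.06 kW × 188 h = 199.28 kWh
Tier 1 (0–80 kWh): 80 × $0.43 = $34.4
Tier 2 (80–130 kWh): 50 × $0.49 = $24.5
Above 130 kWh: 69.28 × $0.52 = $36.0256
Bill = $94.93

$94.93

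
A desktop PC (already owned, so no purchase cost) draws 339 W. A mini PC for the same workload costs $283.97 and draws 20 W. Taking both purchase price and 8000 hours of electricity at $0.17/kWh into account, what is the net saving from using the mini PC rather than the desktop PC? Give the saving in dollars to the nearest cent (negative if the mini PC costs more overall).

desktop PC: $0.00 + (339/1000) kW × 8000 h × $0.17 = $0.00 + $461.04 = $461.04
mini PC: $283.97 + (20/1000) kW × 8000 h × $0.17 = $283.97 + $27.2 = $311.17
Saving = $461.04 − $311.17 = $149.87

$149.87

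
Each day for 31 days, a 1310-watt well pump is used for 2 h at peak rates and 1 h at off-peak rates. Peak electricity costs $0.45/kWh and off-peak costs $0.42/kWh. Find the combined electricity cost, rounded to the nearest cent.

Peak energy = 1.31 kW × 2 h × 31 = 81.22 kWh
Off-peak energy = 1.31 kW × 1 h × 31 = 40.61 kWh
Cost = 81.22 × $0.45 + 40.61 × $0.42 = $36.549 + $17.0562 = $53.61

$53.61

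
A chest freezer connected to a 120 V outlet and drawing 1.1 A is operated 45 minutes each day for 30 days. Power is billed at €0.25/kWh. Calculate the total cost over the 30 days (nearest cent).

Power = 1.1 A × 120 V = 132 W = 0.132 kW
Runtime = 45 min × 30 = 1350 min = 22.5 h
Energy = 0.132 kW × 22.5 h = 2.97 kWh
Cost = 2.97 kWh × €0.25/kWh = €0.74

€0.74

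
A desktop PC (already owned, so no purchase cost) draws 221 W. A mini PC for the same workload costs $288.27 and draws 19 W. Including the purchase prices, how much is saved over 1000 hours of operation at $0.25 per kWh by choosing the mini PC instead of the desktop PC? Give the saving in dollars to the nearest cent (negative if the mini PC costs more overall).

-$237.77

desktop PC: $0.00 + (221/1000) kW × 1000 h × $0.25 = $0.00 + $55.25 = $55.25
mini PC: $288.27 + (19/1000) kW × 1000 h × $0.25 = $288.27 + $4.75 = $293.02
Saving = $55.25 − $293.02 = −$237.77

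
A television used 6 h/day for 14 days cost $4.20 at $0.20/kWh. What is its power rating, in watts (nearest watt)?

250 W

Energy = $4.20 ÷ $0.20/kWh = 21 kWh
Runtime = 6 h/day × 14 days = 84 h
Power = 21 kWh ÷ 84 h = 0.25 kW = 250 W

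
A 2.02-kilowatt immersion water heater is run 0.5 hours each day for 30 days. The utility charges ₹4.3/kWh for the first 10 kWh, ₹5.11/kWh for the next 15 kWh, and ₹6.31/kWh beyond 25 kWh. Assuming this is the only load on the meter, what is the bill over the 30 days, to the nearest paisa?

₹153.09

Runtime = 0.5 h/day × 30 days = 15 h
Energy = 2.02 kW × 15 h = 30.3 kWh
Tier 1 (0–10 kWh): 10 × ₹4.3 = ₹43
Tier 2 (10–25 kWh): 15 × ₹5.11 = ₹76.65
Above 25 kWh: 5.3 × ₹6.31 = ₹33.443
Bill = ₹153.09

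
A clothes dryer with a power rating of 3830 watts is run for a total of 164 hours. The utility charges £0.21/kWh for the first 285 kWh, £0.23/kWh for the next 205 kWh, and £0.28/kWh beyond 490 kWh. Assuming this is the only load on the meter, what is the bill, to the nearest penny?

Energy = 3.83 kW × 164 h = 628.12 kWh
Tier 1 (0–285 kWh): 285 × £0.21 = £59.85
Tier 2 (285–490 kWh): 205 × £0.23 = £47.15
Above 490 kWh: 138.12 × £0.28 = £38.6736
Bill = £145.67

£145.67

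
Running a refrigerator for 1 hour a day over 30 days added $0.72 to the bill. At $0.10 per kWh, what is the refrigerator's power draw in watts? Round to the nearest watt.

Energy = $0.72 ÷ $0.10/kWh = 7.2 kWh
Runtime = 1 h/day × 30 days = 30 h
Power = 7.2 kWh ÷ 30 h = 0.24 kW = 240 W

240 W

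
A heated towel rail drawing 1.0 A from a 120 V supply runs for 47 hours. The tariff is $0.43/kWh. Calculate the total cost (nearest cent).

Power = 1.0 A × 120 V = 120 W = 0.12 kW
Energy = 0.12 kW × 47 h = 5.64 kWh
Cost = 5.64 kWh × $0.43/kWh = $2.43

$2.43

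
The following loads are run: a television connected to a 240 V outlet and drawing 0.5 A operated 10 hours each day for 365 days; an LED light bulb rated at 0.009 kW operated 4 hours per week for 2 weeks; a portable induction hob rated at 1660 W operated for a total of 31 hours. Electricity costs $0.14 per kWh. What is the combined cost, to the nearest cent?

$68.53

television: Power = 0.5 A × 240 V = 120 W = 0.12 kW
television: Runtime = 10 h/day × 365 days = 3650 h
television: 0.12 kW × 3650 h = 438 kWh
LED light bulb: Runtime = 4 h/week × 2 weeks = 8 h
LED light bulb: 0.009 kW × 8 h = 0.072 kWh
portable induction hob: 1.66 kW × 31 h = 51.46 kWh
Total energy = 489.532 kWh
Cost = 489.532 × $0.14 = $68.53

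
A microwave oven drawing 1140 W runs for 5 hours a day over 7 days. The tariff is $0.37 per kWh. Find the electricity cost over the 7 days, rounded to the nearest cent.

Runtime = 5 h/day × 7 days = 35 h
Energy = 1.14 kW × 35 h = 39.9 kWh
Cost = 39.9 kWh × $0.37/kWh = $14.76

$14.76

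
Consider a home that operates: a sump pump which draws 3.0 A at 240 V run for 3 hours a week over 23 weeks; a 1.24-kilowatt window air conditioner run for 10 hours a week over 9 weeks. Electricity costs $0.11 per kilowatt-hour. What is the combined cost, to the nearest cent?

sump pump: Power = 3.0 A × 240 V = 720 W = 0.72 kW
sump pump: Runtime = 3 h/week × 23 weeks = 69 h
sump pump: 0.72 kW × 69 h = 49.68 kWh
window air conditioner: Runtime = 10 h/week × 9 weeks = 90 h
window air conditioner: 1.24 kW × 90 h = 111.6 kWh
Total energy = 161.28 kWh
Cost = 161.28 × $0.11 = $17.74

$17.74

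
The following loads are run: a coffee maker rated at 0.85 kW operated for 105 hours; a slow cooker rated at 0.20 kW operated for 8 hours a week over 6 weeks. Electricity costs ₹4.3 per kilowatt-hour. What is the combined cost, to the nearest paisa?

coffee maker: 0.85 kW × 105 h = 89.25 kWh
slow cooker: Runtime = 8 h/week × 6 weeks = 48 h
slow cooker: 0.2 kW × 48 h = 9.6 kWh
Total energy = 98.85 kWh
Cost = 98.85 × ₹4.3 = ₹425.06

₹425.06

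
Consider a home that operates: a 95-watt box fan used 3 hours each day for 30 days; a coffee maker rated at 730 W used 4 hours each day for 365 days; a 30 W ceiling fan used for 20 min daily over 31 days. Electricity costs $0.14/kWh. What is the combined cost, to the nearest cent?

box fan: Runtime = 3 h/day × 30 days = 90 h
box fan: 0.095 kW × 90 h = 8.55 kWh
coffee maker: Runtime = 4 h/day × 365 days = 1460 h
coffee maker: 0.73 kW × 1460 h = 1065.8 kWh
ceiling fan: Runtime = 20 min × 31 = 620 min = 10.333333… h
ceiling fan: 0.03 kW × 10.333333… h = 0.31 kWh
Total energy = 1074.66 kWh
Cost = 1074.66 × $0.14 = $150.45

$150.45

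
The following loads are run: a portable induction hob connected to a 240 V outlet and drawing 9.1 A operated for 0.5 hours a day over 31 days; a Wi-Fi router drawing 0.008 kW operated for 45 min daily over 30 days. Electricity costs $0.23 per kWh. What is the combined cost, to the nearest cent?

portable induction hob: Power = 9.1 A × 240 V = 2184 W = 2.184 kW
portable induction hob: Runtime = 0.5 h/day × 31 days = 15.5 h
portable induction hob: 2.184 kW × 15.5 h = 33.852 kWh
Wi-Fi router: Runtime = 45 min × 30 = 1350 min = 22.5 h
Wi-Fi router: 0.008 kW × 22.5 h = 0.18 kWh
Total energy = 34.032 kWh
Cost = 34.032 × $0.23 = $7.83

$7.83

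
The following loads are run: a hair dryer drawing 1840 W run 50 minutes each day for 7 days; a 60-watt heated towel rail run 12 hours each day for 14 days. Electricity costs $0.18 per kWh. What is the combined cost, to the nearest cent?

hair dryer: Runtime = 50 min × 7 = 350 min = 5.833333… h
hair dryer: 1.84 kW × 5.833333… h = 10.733333… kWh
heated towel rail: Runtime = 12 h/day × 14 days = 168 h
heated towel rail: 0.06 kW × 168 h = 10.08 kWh
Total energy = 20.813333… kWh
Cost = 20.813333… × $0.18 = $3.75

$3.75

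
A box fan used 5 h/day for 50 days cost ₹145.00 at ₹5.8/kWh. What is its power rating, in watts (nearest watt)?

Energy = ₹145.00 ÷ ₹5.8/kWh = 25 kWh
Runtime = 5 h/day × 50 days = 250 h
Power = 25 kWh ÷ 250 h = 0.1 kW = 100 W

100 W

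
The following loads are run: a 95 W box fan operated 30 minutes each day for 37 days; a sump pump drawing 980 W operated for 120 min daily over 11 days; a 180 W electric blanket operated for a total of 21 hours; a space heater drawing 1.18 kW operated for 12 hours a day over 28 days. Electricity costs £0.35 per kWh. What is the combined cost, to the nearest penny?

box fan: Runtime = 30 min × 37 = 1110 min = 18.5 h
box fan: 0.095 kW × 18.5 h = 1.7575 kWh
sump pump: Runtime = 120 min × 11 = 1320 min = 22 h
sump pump: 0.98 kW × 22 h = 21.56 kWh
electric blanket: 0.18 kW × 21 h = 3.78 kWh
space heater: Runtime = 12 h/day × 28 days = 336 h
space heater: 1.18 kW × 336 h = 396.48 kWh
Total energy = 423.5775 kWh
Cost = 423.5775 × £0.35 = £148.25

£148.25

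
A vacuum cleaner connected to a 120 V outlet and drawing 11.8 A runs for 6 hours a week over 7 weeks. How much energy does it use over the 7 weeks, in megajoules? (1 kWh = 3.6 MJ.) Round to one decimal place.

Power = 11.8 A × 120 V = 1416 W = 1.416 kW
Runtime = 6 h/week × 7 weeks = 42 h
Energy = 1.416 kW × 42 h = 59.472 kWh
= 59.472 × 3.6 MJ = 214.1 MJ

214.1 MJ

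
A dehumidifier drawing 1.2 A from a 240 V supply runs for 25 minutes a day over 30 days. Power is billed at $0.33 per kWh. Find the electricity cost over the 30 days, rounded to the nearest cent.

$1.19

Power = 1.2 A × 240 V = 288 W = 0.288 kW
Runtime = 25 min × 30 = 750 min = 12.5 h
Energy = 0.288 kW × 12.5 h = 3.6 kWh
Cost = 3.6 kWh × $0.33/kWh = $1.19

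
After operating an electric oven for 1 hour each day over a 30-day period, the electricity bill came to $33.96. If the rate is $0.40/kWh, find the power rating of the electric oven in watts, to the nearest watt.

2830 W

Energy = $33.96 ÷ $0.40/kWh = 84.9 kWh
Runtime = 1 h/day × 30 days = 30 h
Power = 84.9 kWh ÷ 30 h = 2.83 kW = 2830 W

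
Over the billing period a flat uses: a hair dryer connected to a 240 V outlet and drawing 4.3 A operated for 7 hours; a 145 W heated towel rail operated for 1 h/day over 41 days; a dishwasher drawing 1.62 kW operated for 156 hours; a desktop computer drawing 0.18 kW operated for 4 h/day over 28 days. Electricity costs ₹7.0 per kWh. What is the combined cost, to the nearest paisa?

hair dryer: Power = 4.3 A × 240 V = 1032 W = 1.032 kW
hair dryer: 1.032 kW × 7 h = 7.224 kWh
heated towel rail: Runtime = 1 h/day × 41 days = 41 h
heated towel rail: 0.145 kW × 41 h = 5.945 kWh
dishwasher: 1.62 kW × 156 h = 252.72 kWh
desktop computer: Runtime = 4 h/day × 28 days = 112 h
desktop computer: 0.18 kW × 112 h = 20.16 kWh
Total energy = 286.049 kWh
Cost = 286.049 × ₹7.0 = ₹2002.34

₹2002.34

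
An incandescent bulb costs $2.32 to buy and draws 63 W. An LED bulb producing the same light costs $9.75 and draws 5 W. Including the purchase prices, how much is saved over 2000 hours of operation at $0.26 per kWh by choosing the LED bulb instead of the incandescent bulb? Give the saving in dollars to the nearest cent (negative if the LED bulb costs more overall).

$22.73

incandescent bulb: $2.32 + (63/1000) kW × 2000 h × $0.26 = $2.32 + $32.76 = $35.08
LED bulb: $9.75 + (5/1000) kW × 2000 h × $0.26 = $9.75 + $2.6 = $12.35
Saving = $35.08 − $12.35 = $22.73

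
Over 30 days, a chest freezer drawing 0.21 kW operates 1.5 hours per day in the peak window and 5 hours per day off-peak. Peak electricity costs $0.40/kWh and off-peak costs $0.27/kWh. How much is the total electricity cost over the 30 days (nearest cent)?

Peak energy = 0.21 kW × 1.5 h × 30 = 9.45 kWh
Off-peak energy = 0.21 kW × 5 h × 30 = 31.5 kWh
Cost = 9.45 × $0.40 + 31.5 × $0.27 = $3.78 + $8.505 = $12.29

$12.29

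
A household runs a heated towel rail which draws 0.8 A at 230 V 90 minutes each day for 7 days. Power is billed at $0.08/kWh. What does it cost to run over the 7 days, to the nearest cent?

Power = 0.8 A × 230 V = 184 W = 0.184 kW
Runtime = 90 min × 7 = 630 min = 10.5 h
Energy = 0.184 kW × 10.5 h = 1.932 kWh
Cost = 1.932 kWh × $0.08/kWh = $0.15

$0.15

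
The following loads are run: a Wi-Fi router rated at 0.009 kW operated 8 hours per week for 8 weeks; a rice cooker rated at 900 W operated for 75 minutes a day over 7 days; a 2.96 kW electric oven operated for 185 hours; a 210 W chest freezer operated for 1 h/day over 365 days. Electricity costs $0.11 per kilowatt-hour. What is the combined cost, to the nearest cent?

Wi-Fi router: Runtime = 8 h/week × 8 weeks = 64 h
Wi-Fi router: 0.009 kW × 64 h = 0.576 kWh
rice cooker: Runtime = 75 min × 7 = 525 min = 8.75 h
rice cooker: 0.9 kW × 8.75 h = 7.875 kWh
electric oven: 2.96 kW × 185 h = 547.6 kWh
chest freezer: Runtime = 1 h/day × 365 days = 365 h
chest freezer: 0.21 kW × 365 h = 76.65 kWh
Total energy = 632.701 kWh
Cost = 632.701 × $0.11 = $69.60

$69.60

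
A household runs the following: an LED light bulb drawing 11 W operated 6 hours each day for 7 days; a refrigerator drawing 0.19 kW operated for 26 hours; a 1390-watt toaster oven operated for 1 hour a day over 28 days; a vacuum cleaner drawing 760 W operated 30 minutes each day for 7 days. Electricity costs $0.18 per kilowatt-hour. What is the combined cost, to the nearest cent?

$8.46

LED light bulb: Runtime = 6 h/day × 7 days = 42 h
LED light bulb: 0.011 kW × 42 h = 0.462 kWh
refrigerator: 0.19 kW × 26 h = 4.94 kWh
toaster oven: Runtime = 1 h/day × 28 days = 28 h
toaster oven: 1.39 kW × 28 h = 38.92 kWh
vacuum cleaner: Runtime = 30 min × 7 = 210 min = 3.5 h
vacuum cleaner: 0.76 kW × 3.5 h = 2.66 kWh
Total energy = 46.982 kWh
Cost = 46.982 × $0.18 = $8.46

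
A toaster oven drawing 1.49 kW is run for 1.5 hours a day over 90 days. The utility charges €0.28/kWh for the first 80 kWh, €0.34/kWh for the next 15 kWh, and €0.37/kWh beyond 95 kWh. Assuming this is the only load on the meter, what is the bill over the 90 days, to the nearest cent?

Runtime = 1.5 h/day × 90 days = 135 h
Energy = 1.49 kW × 135 h = 201.15 kWh
Tier 1 (0–80 kWh): 80 × €0.28 = €22.4
Tier 2 (80–95 kWh): 15 × €0.34 = €5.1
Above 95 kWh: 106.15 × €0.37 = €39.2755
Bill = €66.78

€66.78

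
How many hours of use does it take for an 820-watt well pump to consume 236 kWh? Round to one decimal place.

Hours = 236 kWh ÷ 0.82 kW = 287.8 h

287.8 h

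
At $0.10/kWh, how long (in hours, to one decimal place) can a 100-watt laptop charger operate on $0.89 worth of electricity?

Energy available = $0.89 ÷ $0.10/kWh = 8.9 kWh
Hours = 8.9 kWh ÷ 0.1 kW = 89.0 h

89.0 h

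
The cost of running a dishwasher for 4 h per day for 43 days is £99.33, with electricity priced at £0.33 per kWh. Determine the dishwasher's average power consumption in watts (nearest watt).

Energy = £99.33 ÷ £0.33/kWh = 301 kWh
Runtime = 4 h/day × 43 days = 172 h
Power = 301 kWh ÷ 172 h = 1.75 kW = 1750 W

1750 W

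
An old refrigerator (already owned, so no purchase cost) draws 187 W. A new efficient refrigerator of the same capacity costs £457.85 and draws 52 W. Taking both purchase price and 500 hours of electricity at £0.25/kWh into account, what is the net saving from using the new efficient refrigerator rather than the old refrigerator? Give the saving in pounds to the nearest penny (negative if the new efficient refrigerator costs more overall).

old refrigerator: £0.00 + (187/1000) kW × 500 h × £0.25 = £0.00 + £23.375 = £23.375
new efficient refrigerator: £457.85 + (52/1000) kW × 500 h × £0.25 = £457.85 + £6.5 = £464.35
Saving = £23.375 − £464.35 = −£440.975 → -£440.98

-£440.98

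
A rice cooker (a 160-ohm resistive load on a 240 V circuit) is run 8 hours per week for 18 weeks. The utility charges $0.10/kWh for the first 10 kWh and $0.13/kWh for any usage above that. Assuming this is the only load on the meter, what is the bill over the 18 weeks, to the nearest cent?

$6.44

Power = V²/R = 240²/160 = 360 W = 0.36 kW
Runtime = 8 h/week × 18 weeks = 144 h
Energy = 0.36 kW × 144 h = 51.84 kWh
Tier 1 (0–10 kWh): 10 × $0.10 = $1
Above 10 kWh: 41.84 × $0.13 = $5.4392
Bill = $6.44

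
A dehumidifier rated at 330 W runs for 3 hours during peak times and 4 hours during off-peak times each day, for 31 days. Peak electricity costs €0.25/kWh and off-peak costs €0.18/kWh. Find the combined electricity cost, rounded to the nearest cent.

€15.04

Peak energy = 0.33 kW × 3 h × 31 = 30.69 kWh
Off-peak energy = 0.33 kW × 4 h × 31 = 40.92 kWh
Cost = 30.69 × €0.25 + 40.92 × €0.18 = €7.6725 + €7.3656 = €15.04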